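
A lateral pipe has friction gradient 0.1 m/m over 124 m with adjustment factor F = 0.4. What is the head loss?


hf = J * L * F = 0.1 * 124 * 0.4 = 4.9600 m

4.9600 m


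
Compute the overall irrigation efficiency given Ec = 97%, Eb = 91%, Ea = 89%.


Ec = 0.97, Eb = 0.91, Ea = 0.89
E = 0.97 * 0.91 * 0.89 * 100 = 78.5603%

78.5603 %


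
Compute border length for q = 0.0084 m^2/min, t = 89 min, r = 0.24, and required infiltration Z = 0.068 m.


L = q*t/((1+r)*Z)
L = 0.0084*89/((1+0.24)*0.068)
L = 0.7476/0.08432

8.8662 m


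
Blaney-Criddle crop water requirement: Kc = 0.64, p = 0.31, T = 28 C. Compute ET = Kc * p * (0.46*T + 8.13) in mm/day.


ET = Kc * p * (0.46*T + 8.13)
ET = 0.64 * 0.31 * (0.46*28 + 8.13)
ET = 0.64 * 0.31 * 21.0100

4.1684 mm/day


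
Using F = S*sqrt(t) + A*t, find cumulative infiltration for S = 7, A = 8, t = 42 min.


F = S*sqrt(t) + A*t
F = 7*sqrt(42) + 8*42
F = 7*6.480741 + 336

381.3652 mm


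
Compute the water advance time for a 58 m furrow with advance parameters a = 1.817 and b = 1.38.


t = (L/a)^(1/b)
t = (58/1.817)^(1/1.38)
t = 31.920748^(1/1.38)

12.3001 min


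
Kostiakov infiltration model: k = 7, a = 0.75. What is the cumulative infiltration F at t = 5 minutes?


F = k * t^a = 7 * 5^0.75
F = 7 * 3.343702

23.4059 mm


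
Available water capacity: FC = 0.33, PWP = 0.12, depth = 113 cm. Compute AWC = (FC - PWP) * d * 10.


AWC = (FC - PWP) * d * 10
AWC = (0.33 - 0.12) * 113 * 10
AWC = 0.2100 * 113 * 10

237.3000 mm


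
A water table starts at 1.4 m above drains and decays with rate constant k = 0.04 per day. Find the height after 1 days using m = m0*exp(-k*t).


m = m0 * exp(-k*t)
m = 1.4 * exp(-0.04 * 1)
m = 1.4 * exp(-0.0400)

1.3451 m


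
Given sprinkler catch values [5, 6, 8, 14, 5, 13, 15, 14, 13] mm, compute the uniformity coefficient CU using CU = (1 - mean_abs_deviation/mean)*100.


mean = 10.333333 mm
MAD = 3.851852 mm
CU = (1 - 3.851852/10.333333)*100

62.7240 %


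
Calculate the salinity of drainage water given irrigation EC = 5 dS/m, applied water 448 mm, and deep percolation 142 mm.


EC_dw = EC_iw * D_iw / D_dw
EC_dw = 5 * 448 / 142
EC_dw = 2240 / 142

15.7746 dS/m


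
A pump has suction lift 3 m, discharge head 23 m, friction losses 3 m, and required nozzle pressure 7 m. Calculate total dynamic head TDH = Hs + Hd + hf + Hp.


TDH = Hs + Hd + hf + Hp = 3 + 23 + 3 + 7 = 36

36 m


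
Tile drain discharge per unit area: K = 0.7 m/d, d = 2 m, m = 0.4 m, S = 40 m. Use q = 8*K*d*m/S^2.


q = 8*K*d*m/S^2
q = 8*0.7*2*0.4/40^2
q = 4.4800 / 1600

0.0028 m/d


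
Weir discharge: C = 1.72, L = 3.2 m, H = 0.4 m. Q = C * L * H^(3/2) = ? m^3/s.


Q = C * L * H^(3/2) = 1.72 * 3.2 * 0.4^1.5 = 1.72 * 3.2 * 0.252982

1.3924 m^3/s


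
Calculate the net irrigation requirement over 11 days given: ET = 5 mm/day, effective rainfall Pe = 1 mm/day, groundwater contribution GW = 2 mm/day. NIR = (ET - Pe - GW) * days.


Daily deficit = ET - Pe - GW = 5 - 1 - 2 = 2 mm/day
NIR = 2 * 11 = 22 mm

22.0000 mm


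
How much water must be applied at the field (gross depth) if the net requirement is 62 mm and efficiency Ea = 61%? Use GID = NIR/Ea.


Ea = 61% = 0.61
GID = NIR / Ea = 62 / 0.61 = 101.6393 mm

101.6393 mm


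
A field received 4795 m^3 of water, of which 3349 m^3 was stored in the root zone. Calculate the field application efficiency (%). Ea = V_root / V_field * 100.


Ea = V_root / V_field * 100 = 3349 / 4795 * 100 = 69.8436%

69.8436 %


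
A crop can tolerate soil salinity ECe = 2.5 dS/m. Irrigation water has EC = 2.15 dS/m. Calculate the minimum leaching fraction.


LR = ECiw / (5*ECe - ECiw)
LR = 2.15 / (5*2.5 - 2.15)
LR = 2.15 / 10.3500

0.2077


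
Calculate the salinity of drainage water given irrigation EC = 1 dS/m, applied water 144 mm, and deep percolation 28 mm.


EC_dw = EC_iw * D_iw / D_dw
EC_dw = 1 * 144 / 28
EC_dw = 144 / 28

5.1429 dS/m


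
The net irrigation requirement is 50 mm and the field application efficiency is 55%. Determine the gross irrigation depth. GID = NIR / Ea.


Ea = 55% = 0.55
GID = NIR / Ea = 50 / 0.55 = 90.9091 mm

90.9091 mm


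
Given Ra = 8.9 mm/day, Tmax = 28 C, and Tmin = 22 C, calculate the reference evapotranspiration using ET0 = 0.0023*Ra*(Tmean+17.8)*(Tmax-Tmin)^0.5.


Tmean = (Tmax + Tmin)/2 = (28 + 22)/2 = 25.0
ET0 = 0.0023 * 8.9 * (25.0 + 17.8) * sqrt(28 - 22)
ET0 = 0.0023 * 8.9 * 42.8 * 2.449490

2.1460 mm/day


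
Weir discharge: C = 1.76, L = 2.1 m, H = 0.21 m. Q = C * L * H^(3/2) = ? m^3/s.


Q = C * L * H^(3/2) = 1.76 * 2.1 * 0.21^1.5 = 1.76 * 2.1 * 0.096234

0.3557 m^3/s


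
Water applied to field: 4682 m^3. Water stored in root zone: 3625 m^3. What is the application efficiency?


Ea = V_root / V_field * 100 = 3625 / 4682 * 100 = 77.4242%

77.4242 %


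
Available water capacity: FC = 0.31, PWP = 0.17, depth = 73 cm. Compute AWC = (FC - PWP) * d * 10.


AWC = (FC - PWP) * d * 10
AWC = (0.31 - 0.17) * 73 * 10
AWC = 0.1400 * 73 * 10

102.2000 mm


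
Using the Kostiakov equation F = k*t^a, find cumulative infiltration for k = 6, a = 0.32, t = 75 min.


F = k * t^a = 6 * 75^0.32
F = 6 * 3.981251

23.8875 mm


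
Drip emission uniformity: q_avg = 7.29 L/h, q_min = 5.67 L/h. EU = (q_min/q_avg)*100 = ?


EU = (q_min/q_avg)*100 = (5.67/7.29)*100 = 77.7778%

77.7778 %


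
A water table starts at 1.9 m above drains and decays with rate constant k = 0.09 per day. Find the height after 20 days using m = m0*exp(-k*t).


m = m0 * exp(-k*t)
m = 1.9 * exp(-0.09 * 20)
m = 1.9 * exp(-1.8000)

0.3141 m


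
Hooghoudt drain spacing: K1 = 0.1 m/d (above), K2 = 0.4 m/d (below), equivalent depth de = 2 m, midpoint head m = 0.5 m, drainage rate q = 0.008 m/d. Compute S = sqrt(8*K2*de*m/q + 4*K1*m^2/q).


S^2 = 8*K2*de*m/q + 4*K1*m^2/q
S^2 = 8*0.4*2*0.5/0.008 + 4*0.1*0.5^2/0.008
S = sqrt(412.5000)

20.3101 m


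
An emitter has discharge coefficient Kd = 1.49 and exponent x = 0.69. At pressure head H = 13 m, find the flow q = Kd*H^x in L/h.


q = Kd * H^x = 1.49 * 13^0.69 = 1.49 * 5.869768

8.7460 L/h


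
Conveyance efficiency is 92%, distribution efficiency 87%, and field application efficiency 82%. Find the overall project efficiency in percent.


Ec = 0.92, Eb = 0.87, Ea = 0.82
E = 0.92 * 0.87 * 0.82 * 100 = 65.6328%

65.6328 %


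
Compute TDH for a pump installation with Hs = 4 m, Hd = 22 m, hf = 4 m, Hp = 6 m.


TDH = Hs + Hd + hf + Hp = 4 + 22 + 4 + 6 = 36

36 m


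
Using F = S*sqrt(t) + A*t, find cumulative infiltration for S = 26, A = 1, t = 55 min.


F = S*sqrt(t) + A*t
F = 26*sqrt(55) + 1*55
F = 26*7.416198 + 55

247.8211 mm


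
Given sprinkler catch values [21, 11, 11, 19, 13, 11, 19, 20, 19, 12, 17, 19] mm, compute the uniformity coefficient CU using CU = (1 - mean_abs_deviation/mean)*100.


mean = 16.000000 mm
MAD = 3.666667 mm
CU = (1 - 3.666667/16.000000)*100

77.0833 %


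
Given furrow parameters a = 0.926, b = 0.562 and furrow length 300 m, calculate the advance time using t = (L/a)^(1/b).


t = (L/a)^(1/b)
t = (300/0.926)^(1/0.562)
t = 323.974082^(1/0.562)

29315.6900 min


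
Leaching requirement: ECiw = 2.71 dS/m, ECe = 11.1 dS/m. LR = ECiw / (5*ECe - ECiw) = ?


LR = ECiw / (5*ECe - ECiw)
LR = 2.71 / (5*11.1 - 2.71)
LR = 2.71 / 52.7900

0.0513


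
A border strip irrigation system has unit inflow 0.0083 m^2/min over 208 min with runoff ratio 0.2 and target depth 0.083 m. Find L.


L = q*t/((1+r)*Z)
L = 0.0083*208/((1+0.2)*0.083)
L = 1.7264/0.0996

17.3333 m


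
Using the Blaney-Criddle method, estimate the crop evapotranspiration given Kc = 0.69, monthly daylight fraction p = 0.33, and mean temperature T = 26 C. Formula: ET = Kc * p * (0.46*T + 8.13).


ET = Kc * p * (0.46*T + 8.13)
ET = 0.69 * 0.33 * (0.46*26 + 8.13)
ET = 0.69 * 0.33 * 20.0900

4.5745 mm/day


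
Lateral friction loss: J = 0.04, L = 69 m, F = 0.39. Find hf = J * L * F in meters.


hf = J * L * F = 0.04 * 69 * 0.39 = 1.0764 m

1.0764 m


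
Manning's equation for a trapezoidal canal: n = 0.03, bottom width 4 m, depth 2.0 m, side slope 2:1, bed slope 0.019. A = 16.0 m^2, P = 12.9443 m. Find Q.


R = A/P = 16.0/12.9443 = 1.236065
Q = (1/0.03) * 16.0 * 1.236065^(2/3) * 0.019^0.5

84.6713 m^3/s


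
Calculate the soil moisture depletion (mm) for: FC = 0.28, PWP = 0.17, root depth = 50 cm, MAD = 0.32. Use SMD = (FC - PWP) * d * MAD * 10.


SMD = (FC - PWP) * d * MAD * 10
SMD = (0.28 - 0.17) * 50 * 0.32 * 10
SMD = 0.1100 * 50 * 0.32 * 10

17.6000 mm


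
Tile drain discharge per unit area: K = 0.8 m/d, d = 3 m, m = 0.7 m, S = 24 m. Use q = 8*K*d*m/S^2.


q = 8*K*d*m/S^2
q = 8*0.8*3*0.7/24^2
q = 13.4400 / 576

0.0233 m/d


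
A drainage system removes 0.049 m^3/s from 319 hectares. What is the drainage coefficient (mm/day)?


DC = Q * 86400 / (A * 10000) * 1000
DC = 0.049 * 86400 / (319 * 10000) * 1000
DC = 4233600.0000 / 3190000

1.3271 mm/day


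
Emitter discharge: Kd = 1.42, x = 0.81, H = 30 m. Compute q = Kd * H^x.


q = Kd * H^x = 1.42 * 30^0.81 = 1.42 * 15.720567

22.3232 L/h


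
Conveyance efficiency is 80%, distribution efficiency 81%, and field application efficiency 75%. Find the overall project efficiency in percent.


Ec = 0.8, Eb = 0.81, Ea = 0.75
E = 0.8 * 0.81 * 0.75 * 100 = 48.6000%

48.6000 %


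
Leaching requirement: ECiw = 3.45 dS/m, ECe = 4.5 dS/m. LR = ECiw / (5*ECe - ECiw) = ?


LR = ECiw / (5*ECe - ECiw)
LR = 3.45 / (5*4.5 - 3.45)
LR = 3.45 / 19.0500

0.1811


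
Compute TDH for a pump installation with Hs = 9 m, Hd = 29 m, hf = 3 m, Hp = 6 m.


TDH = Hs + Hd + hf + Hp = 9 + 29 + 3 + 6 = 47

47 m


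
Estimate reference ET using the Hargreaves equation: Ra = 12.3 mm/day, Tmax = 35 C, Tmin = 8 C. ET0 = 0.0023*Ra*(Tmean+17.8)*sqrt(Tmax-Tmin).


Tmean = (Tmax + Tmin)/2 = (35 + 8)/2 = 21.5
ET0 = 0.0023 * 12.3 * (21.5 + 17.8) * sqrt(35 - 8)
ET0 = 0.0023 * 12.3 * 39.3 * 5.196152

5.7771 mm/day


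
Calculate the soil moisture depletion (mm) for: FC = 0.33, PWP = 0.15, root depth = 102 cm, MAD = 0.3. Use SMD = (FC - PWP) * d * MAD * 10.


SMD = (FC - PWP) * d * MAD * 10
SMD = (0.33 - 0.15) * 102 * 0.3 * 10
SMD = 0.1800 * 102 * 0.3 * 10

55.0800 mm


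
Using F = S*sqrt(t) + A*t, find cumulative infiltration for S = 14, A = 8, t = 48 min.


F = S*sqrt(t) + A*t
F = 14*sqrt(48) + 8*48
F = 14*6.928203 + 384

480.9948 mm


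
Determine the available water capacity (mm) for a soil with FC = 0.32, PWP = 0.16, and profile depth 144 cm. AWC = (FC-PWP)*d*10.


AWC = (FC - PWP) * d * 10
AWC = (0.32 - 0.16) * 144 * 10
AWC = 0.1600 * 144 * 10

230.4000 mm


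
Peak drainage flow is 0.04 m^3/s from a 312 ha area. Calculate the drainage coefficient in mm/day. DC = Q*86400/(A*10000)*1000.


DC = Q * 86400 / (A * 10000) * 1000
DC = 0.04 * 86400 / (312 * 10000) * 1000
DC = 3456000.0000 / 3120000

1.1077 mm/day


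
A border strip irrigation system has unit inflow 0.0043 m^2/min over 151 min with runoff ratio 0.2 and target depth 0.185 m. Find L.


L = q*t/((1+r)*Z)
L = 0.0043*151/((1+0.2)*0.185)
L = 0.6493/0.222

2.9248 m


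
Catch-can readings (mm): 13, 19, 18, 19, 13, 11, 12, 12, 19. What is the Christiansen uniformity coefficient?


mean = 15.111111 mm
MAD = 3.234568 mm
CU = (1 - 3.234568/15.111111)*100

78.5948 %


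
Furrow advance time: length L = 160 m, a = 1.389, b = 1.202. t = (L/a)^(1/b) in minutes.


t = (L/a)^(1/b)
t = (160/1.389)^(1/1.202)
t = 115.190785^(1/1.202)

51.8788 min


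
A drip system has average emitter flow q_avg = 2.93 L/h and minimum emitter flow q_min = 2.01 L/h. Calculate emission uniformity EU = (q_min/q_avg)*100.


EU = (q_min/q_avg)*100 = (2.01/2.93)*100 = 68.6007%

68.6007 %


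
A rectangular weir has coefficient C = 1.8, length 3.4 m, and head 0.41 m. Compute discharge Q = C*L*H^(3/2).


Q = C * L * H^(3/2) = 1.8 * 3.4 * 0.41^1.5 = 1.8 * 3.4 * 0.262528

1.6067 m^3/s


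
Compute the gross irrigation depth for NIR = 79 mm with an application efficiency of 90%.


Ea = 90% = 0.9
GID = NIR / Ea = 79 / 0.9 = 87.7778 mm

87.7778 mm


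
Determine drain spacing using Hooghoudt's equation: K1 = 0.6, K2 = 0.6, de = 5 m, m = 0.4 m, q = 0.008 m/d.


S^2 = 8*K2*de*m/q + 4*K1*m^2/q
S^2 = 8*0.6*5*0.4/0.008 + 4*0.6*0.4^2/0.008
S = sqrt(1248.0000)

35.3270 m


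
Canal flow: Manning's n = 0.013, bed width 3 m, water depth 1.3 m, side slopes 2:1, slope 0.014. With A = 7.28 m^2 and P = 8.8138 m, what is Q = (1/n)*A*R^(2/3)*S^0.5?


R = A/P = 7.28/8.8138 = 0.825977
Q = (1/0.013) * 7.28 * 0.825977^(2/3) * 0.014^0.5

58.3307 m^3/s


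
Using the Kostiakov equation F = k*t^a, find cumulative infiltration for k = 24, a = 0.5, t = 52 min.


F = k * t^a = 24 * 52^0.5
F = 24 * 7.211103

173.0665 mm


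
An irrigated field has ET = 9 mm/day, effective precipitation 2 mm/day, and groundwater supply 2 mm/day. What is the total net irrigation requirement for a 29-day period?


Daily deficit = ET - Pe - GW = 9 - 2 - 2 = 5 mm/day
NIR = 5 * 29 = 145 mm

145.0000 mm


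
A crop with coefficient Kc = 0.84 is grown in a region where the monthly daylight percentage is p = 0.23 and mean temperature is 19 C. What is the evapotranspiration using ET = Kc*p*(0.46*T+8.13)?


ET = Kc * p * (0.46*T + 8.13)
ET = 0.84 * 0.23 * (0.46*19 + 8.13)
ET = 0.84 * 0.23 * 16.8700

3.2593 mm/day


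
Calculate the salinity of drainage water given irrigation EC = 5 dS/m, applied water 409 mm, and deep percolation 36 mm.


EC_dw = EC_iw * D_iw / D_dw
EC_dw = 5 * 409 / 36
EC_dw = 2045 / 36

56.8056 dS/m


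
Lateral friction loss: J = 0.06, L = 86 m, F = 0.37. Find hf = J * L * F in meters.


hf = J * L * F = 0.06 * 86 * 0.37 = 1.9092 m

1.9092 m


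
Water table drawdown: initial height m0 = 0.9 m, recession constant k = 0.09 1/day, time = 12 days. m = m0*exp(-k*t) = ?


m = m0 * exp(-k*t)
m = 0.9 * exp(-0.09 * 12)
m = 0.9 * exp(-1.0800)

0.3056 m


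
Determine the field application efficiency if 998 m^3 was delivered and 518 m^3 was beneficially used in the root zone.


Ea = V_root / V_field * 100 = 518 / 998 * 100 = 51.9038%

51.9038 %


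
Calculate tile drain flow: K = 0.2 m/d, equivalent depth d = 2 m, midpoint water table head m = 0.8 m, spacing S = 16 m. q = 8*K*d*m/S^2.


q = 8*K*d*m/S^2
q = 8*0.2*2*0.8/16^2
q = 2.5600 / 256

0.0100 m/d


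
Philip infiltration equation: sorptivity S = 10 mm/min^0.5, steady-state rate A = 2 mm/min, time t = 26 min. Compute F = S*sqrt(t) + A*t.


F = S*sqrt(t) + A*t
F = 10*sqrt(26) + 2*26
F = 10*5.099020 + 52

102.9902 mm


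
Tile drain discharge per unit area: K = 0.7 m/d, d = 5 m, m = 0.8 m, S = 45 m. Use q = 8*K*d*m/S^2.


q = 8*K*d*m/S^2
q = 8*0.7*5*0.8/45^2
q = 22.4000 / 2025

0.0111 m/d


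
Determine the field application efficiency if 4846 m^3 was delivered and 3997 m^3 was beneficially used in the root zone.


Ea = V_root / V_field * 100 = 3997 / 4846 * 100 = 82.4804%

82.4804 %


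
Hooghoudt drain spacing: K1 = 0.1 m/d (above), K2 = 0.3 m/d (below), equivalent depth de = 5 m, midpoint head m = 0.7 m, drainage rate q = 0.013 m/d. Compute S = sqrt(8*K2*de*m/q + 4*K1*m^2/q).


S^2 = 8*K2*de*m/q + 4*K1*m^2/q
S^2 = 8*0.3*5*0.7/0.013 + 4*0.1*0.7^2/0.013
S = sqrt(661.2308)

25.7144 m


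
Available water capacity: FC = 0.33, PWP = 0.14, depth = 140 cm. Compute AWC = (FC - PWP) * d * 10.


AWC = (FC - PWP) * d * 10
AWC = (0.33 - 0.14) * 140 * 10
AWC = 0.1900 * 140 * 10

266.0000 mm


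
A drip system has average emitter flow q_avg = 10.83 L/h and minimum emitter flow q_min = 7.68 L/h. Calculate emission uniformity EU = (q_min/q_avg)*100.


EU = (q_min/q_avg)*100 = (7.68/10.83)*100 = 70.9141%

70.9141 %


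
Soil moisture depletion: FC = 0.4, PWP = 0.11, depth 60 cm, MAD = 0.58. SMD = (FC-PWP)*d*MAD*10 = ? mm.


SMD = (FC - PWP) * d * MAD * 10
SMD = (0.4 - 0.11) * 60 * 0.58 * 10
SMD = 0.2900 * 60 * 0.58 * 10

100.9200 mm


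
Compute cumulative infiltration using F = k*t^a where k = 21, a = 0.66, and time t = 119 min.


F = k * t^a = 21 * 119^0.66
F = 21 * 23.434786

492.1305 mm


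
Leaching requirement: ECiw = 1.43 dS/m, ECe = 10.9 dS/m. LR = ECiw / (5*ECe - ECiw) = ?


LR = ECiw / (5*ECe - ECiw)
LR = 1.43 / (5*10.9 - 1.43)
LR = 1.43 / 53.0700

0.0269


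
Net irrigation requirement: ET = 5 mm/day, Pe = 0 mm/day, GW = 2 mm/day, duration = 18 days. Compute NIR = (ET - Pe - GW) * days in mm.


Daily deficit = ET - Pe - GW = 5 - 0 - 2 = 3 mm/day
NIR = 3 * 18 = 54 mm

54.0000 mm


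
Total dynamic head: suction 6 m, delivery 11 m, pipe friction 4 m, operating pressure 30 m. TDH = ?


TDH = Hs + Hd + hf + Hp = 6 + 11 + 4 + 30 = 51

51 m


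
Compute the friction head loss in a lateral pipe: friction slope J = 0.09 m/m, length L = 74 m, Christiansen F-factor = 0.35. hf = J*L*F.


hf = J * L * F = 0.09 * 74 * 0.35 = 2.3310 m

2.3310 m


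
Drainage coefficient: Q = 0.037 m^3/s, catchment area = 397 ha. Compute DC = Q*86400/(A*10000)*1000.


DC = Q * 86400 / (A * 10000) * 1000
DC = 0.037 * 86400 / (397 * 10000) * 1000
DC = 3196800.0000 / 3970000

0.8052 mm/day


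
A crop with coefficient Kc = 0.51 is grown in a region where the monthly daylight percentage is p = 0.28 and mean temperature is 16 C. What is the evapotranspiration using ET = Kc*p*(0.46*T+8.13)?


ET = Kc * p * (0.46*T + 8.13)
ET = 0.51 * 0.28 * (0.46*16 + 8.13)
ET = 0.51 * 0.28 * 15.4900

2.2120 mm/day


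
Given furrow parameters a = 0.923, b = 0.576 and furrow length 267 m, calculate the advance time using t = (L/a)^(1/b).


t = (L/a)^(1/b)
t = (267/0.923)^(1/0.576)
t = 289.274106^(1/0.576)

18754.5598 min


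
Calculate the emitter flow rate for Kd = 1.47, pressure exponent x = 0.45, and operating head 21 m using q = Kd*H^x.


q = Kd * H^x = 1.47 * 21^0.45 = 1.47 * 3.935489

5.7852 L/h


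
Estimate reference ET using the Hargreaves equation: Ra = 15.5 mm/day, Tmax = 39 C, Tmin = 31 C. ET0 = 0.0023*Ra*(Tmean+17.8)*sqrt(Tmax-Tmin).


Tmean = (Tmax + Tmin)/2 = (39 + 31)/2 = 35.0
ET0 = 0.0023 * 15.5 * (35.0 + 17.8) * sqrt(39 - 31)
ET0 = 0.0023 * 15.5 * 52.8 * 2.828427

5.3240 mm/day


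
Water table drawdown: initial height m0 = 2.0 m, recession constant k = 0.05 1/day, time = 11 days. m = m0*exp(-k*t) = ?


m = m0 * exp(-k*t)
m = 2.0 * exp(-0.05 * 11)
m = 2.0 * exp(-0.5500)

1.1539 m


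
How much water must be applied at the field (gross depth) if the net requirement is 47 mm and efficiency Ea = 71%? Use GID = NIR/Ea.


Ea = 71% = 0.71
GID = NIR / Ea = 47 / 0.71 = 66.1972 mm

66.1972 mm


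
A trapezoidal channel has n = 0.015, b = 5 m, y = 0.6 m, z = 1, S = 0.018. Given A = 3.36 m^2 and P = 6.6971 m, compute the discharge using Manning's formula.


R = A/P = 3.36/6.6971 = 0.501710
Q = (1/0.015) * 3.36 * 0.501710^(2/3) * 0.018^0.5

18.9752 m^3/s


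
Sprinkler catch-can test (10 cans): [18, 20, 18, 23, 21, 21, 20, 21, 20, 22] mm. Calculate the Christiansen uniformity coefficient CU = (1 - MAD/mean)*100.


mean = 20.400000 mm
MAD = 1.200000 mm
CU = (1 - 1.200000/20.400000)*100

94.1176 %


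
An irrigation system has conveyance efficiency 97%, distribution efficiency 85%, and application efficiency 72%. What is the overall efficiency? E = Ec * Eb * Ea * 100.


Ec = 0.97, Eb = 0.85, Ea = 0.72
E = 0.97 * 0.85 * 0.72 * 100 = 59.3640%

59.3640 %


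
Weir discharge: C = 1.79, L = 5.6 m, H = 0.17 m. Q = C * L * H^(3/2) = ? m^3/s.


Q = C * L * H^(3/2) = 1.79 * 5.6 * 0.17^1.5 = 1.79 * 5.6 * 0.070093

0.7026 m^3/s


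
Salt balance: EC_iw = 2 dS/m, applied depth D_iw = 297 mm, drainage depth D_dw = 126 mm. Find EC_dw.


EC_dw = EC_iw * D_iw / D_dw
EC_dw = 2 * 297 / 126
EC_dw = 594 / 126

4.7143 dS/m


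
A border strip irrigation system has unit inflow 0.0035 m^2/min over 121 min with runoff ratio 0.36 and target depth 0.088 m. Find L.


L = q*t/((1+r)*Z)
L = 0.0035*121/((1+0.36)*0.088)
L = 0.4235/0.11968

3.5386 m


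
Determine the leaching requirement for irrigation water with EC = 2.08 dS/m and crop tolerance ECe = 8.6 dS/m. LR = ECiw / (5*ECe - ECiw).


LR = ECiw / (5*ECe - ECiw)
LR = 2.08 / (5*8.6 - 2.08)
LR = 2.08 / 40.9200

0.0508


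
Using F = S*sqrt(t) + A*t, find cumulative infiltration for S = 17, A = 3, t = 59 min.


F = S*sqrt(t) + A*t
F = 17*sqrt(59) + 3*59
F = 17*7.681146 + 177

307.5795 mm


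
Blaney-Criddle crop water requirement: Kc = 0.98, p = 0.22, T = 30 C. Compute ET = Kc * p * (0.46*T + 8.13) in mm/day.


ET = Kc * p * (0.46*T + 8.13)
ET = 0.98 * 0.22 * (0.46*30 + 8.13)
ET = 0.98 * 0.22 * 21.9300

4.7281 mm/day


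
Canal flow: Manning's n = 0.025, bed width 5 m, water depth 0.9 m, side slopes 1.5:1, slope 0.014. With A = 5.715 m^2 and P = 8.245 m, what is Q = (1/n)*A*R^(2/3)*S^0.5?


R = A/P = 5.715/8.245 = 0.693147
Q = (1/0.025) * 5.715 * 0.693147^(2/3) * 0.014^0.5

21.1848 m^3/s


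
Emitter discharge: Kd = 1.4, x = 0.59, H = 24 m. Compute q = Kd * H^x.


q = Kd * H^x = 1.4 * 24^0.59 = 1.4 * 6.521157

9.1296 L/h


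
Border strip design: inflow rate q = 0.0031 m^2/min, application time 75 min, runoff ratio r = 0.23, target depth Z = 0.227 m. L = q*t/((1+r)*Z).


L = q*t/((1+r)*Z)
L = 0.0031*75/((1+0.23)*0.227)
L = 0.2325/0.27921

0.8327 m


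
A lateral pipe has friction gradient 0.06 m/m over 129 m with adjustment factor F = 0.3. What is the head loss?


hf = J * L * F = 0.06 * 129 * 0.3 = 2.3220 m

2.3220 m


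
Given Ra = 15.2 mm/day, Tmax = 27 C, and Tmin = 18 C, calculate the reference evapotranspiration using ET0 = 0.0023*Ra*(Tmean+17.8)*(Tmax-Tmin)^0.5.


Tmean = (Tmax + Tmin)/2 = (27 + 18)/2 = 22.5
ET0 = 0.0023 * 15.2 * (22.5 + 17.8) * sqrt(27 - 18)
ET0 = 0.0023 * 15.2 * 40.3 * 3.000000

4.2267 mm/day


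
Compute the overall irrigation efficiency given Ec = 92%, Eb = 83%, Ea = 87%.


Ec = 0.92, Eb = 0.83, Ea = 0.87
E = 0.92 * 0.83 * 0.87 * 100 = 66.4332%

66.4332 %


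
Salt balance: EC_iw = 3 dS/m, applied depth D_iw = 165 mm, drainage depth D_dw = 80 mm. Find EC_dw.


EC_dw = EC_iw * D_iw / D_dw
EC_dw = 3 * 165 / 80
EC_dw = 495 / 80

6.1875 dS/m


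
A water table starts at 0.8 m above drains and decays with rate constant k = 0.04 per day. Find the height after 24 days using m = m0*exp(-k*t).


m = m0 * exp(-k*t)
m = 0.8 * exp(-0.04 * 24)
m = 0.8 * exp(-0.9600)

0.3063 m


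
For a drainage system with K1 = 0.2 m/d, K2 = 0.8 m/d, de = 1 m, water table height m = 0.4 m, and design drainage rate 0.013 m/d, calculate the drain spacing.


S^2 = 8*K2*de*m/q + 4*K1*m^2/q
S^2 = 8*0.8*1*0.4/0.013 + 4*0.2*0.4^2/0.013
S = sqrt(206.7692)

14.3795 m


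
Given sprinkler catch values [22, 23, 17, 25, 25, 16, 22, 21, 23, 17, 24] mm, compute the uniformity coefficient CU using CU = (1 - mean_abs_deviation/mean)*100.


mean = 21.363636 mm
MAD = 2.628099 mm
CU = (1 - 2.628099/21.363636)*100

87.6983 %


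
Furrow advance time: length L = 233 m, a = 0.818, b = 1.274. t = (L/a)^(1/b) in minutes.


t = (L/a)^(1/b)
t = (233/0.818)^(1/1.274)
t = 284.841076^(1/1.274)

84.4675 min


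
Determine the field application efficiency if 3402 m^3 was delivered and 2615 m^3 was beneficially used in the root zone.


Ea = V_root / V_field * 100 = 2615 / 3402 * 100 = 76.8665%

76.8665 %


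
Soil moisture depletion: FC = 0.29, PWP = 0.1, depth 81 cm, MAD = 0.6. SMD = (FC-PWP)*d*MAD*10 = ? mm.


SMD = (FC - PWP) * d * MAD * 10
SMD = (0.29 - 0.1) * 81 * 0.6 * 10
SMD = 0.1900 * 81 * 0.6 * 10

92.3400 mm


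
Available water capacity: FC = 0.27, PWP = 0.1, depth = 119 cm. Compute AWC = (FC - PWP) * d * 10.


AWC = (FC - PWP) * d * 10
AWC = (0.27 - 0.1) * 119 * 10
AWC = 0.1700 * 119 * 10

202.3000 mm


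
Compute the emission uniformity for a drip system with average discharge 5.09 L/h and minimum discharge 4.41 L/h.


EU = (q_min/q_avg)*100 = (4.41/5.09)*100 = 86.6405%

86.6405 %


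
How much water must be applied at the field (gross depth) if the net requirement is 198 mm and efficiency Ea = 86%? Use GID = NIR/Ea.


Ea = 86% = 0.86
GID = NIR / Ea = 198 / 0.86 = 230.2326 mm

230.2326 mm


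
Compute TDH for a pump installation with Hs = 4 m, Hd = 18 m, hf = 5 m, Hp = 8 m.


TDH = Hs + Hd + hf + Hp = 4 + 18 + 5 + 8 = 35

35 m


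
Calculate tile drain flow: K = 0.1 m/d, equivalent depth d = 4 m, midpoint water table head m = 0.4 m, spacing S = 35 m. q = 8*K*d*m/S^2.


q = 8*K*d*m/S^2
q = 8*0.1*4*0.4/35^2
q = 1.2800 / 1225

0.0010 m/d


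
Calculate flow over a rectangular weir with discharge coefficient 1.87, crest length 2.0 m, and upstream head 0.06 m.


Q = C * L * H^(3/2) = 1.87 * 2.0 * 0.06^1.5 = 1.87 * 2.0 * 0.014697

0.0550 m^3/s


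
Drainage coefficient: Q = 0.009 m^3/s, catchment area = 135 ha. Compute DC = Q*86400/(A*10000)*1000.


DC = Q * 86400 / (A * 10000) * 1000
DC = 0.009 * 86400 / (135 * 10000) * 1000
DC = 777600.0000 / 1350000

0.5760 mm/day


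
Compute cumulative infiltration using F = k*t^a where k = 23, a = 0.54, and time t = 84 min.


F = k * t^a = 23 * 84^0.54
F = 23 * 10.942355

251.6742 mm


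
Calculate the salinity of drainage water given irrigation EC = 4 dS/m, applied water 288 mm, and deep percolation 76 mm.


EC_dw = EC_iw * D_iw / D_dw
EC_dw = 4 * 288 / 76
EC_dw = 1152 / 76

15.1579 dS/m


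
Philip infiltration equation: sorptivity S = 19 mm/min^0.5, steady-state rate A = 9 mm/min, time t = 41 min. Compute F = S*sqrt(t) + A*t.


F = S*sqrt(t) + A*t
F = 19*sqrt(41) + 9*41
F = 19*6.403124 + 369

490.6594 mm


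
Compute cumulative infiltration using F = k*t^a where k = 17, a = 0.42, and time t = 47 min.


F = k * t^a = 17 * 47^0.42
F = 17 * 5.038266

85.6505 mm


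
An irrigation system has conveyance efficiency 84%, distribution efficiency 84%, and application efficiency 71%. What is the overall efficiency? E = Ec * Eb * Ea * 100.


Ec = 0.84, Eb = 0.84, Ea = 0.71
E = 0.84 * 0.84 * 0.71 * 100 = 50.0976%

50.0976 %


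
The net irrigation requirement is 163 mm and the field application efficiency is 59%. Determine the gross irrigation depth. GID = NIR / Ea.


Ea = 59% = 0.59
GID = NIR / Ea = 163 / 0.59 = 276.2712 mm

276.2712 mm


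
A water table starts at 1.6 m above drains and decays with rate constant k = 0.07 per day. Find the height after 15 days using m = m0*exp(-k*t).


m = m0 * exp(-k*t)
m = 1.6 * exp(-0.07 * 15)
m = 1.6 * exp(-1.0500)

0.5599 m


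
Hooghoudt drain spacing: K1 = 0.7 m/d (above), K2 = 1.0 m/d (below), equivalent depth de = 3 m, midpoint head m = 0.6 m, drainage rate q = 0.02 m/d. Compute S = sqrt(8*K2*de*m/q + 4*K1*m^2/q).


S^2 = 8*K2*de*m/q + 4*K1*m^2/q
S^2 = 8*1.0*3*0.6/0.02 + 4*0.7*0.6^2/0.02
S = sqrt(770.4000)

27.7561 m


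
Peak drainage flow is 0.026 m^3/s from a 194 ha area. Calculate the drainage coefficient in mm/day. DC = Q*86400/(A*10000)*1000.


DC = Q * 86400 / (A * 10000) * 1000
DC = 0.026 * 86400 / (194 * 10000) * 1000
DC = 2246400.0000 / 1940000

1.1579 mm/day


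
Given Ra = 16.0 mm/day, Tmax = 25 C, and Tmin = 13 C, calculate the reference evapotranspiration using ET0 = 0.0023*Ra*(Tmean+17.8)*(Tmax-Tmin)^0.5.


Tmean = (Tmax + Tmin)/2 = (25 + 13)/2 = 19.0
ET0 = 0.0023 * 16.0 * (19.0 + 17.8) * sqrt(25 - 13)
ET0 = 0.0023 * 16.0 * 36.8 * 3.464102

4.6912 mm/day


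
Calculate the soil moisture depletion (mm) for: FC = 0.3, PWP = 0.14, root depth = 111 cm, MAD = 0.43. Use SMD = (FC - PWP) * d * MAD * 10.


SMD = (FC - PWP) * d * MAD * 10
SMD = (0.3 - 0.14) * 111 * 0.43 * 10
SMD = 0.1600 * 111 * 0.43 * 10

76.3680 mm


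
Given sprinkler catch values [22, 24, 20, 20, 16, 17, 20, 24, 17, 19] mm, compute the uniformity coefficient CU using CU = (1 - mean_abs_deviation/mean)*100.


mean = 19.900000 mm
MAD = 2.120000 mm
CU = (1 - 2.120000/19.900000)*100

89.3467 %


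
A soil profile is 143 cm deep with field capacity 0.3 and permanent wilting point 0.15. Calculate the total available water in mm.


AWC = (FC - PWP) * d * 10
AWC = (0.3 - 0.15) * 143 * 10
AWC = 0.1500 * 143 * 10

214.5000 mm


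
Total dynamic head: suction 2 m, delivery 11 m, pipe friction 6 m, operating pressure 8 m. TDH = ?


TDH = Hs + Hd + hf + Hp = 2 + 11 + 6 + 8 = 27

27 m


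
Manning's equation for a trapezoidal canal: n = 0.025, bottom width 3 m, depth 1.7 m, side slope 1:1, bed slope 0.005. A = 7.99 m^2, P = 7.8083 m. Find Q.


R = A/P = 7.99/7.8083 = 1.023270
Q = (1/0.025) * 7.99 * 1.023270^(2/3) * 0.005^0.5

22.9484 m^3/s


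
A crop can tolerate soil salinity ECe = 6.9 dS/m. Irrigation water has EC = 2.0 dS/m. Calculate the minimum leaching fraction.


LR = ECiw / (5*ECe - ECiw)
LR = 2.0 / (5*6.9 - 2.0)
LR = 2.0 / 32.5000

0.0615


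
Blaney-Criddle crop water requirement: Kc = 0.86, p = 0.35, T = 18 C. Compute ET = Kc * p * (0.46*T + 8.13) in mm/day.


ET = Kc * p * (0.46*T + 8.13)
ET = 0.86 * 0.35 * (0.46*18 + 8.13)
ET = 0.86 * 0.35 * 16.4100

4.9394 mm/day


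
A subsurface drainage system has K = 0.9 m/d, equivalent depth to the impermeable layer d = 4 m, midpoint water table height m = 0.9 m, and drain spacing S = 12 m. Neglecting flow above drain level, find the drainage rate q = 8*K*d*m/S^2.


q = 8*K*d*m/S^2
q = 8*0.9*4*0.9/12^2
q = 25.9200 / 144

0.1800 m/d


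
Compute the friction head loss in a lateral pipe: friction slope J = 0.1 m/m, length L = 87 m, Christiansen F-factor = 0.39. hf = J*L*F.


hf = J * L * F = 0.1 * 87 * 0.39 = 3.3930 m

3.3930 m


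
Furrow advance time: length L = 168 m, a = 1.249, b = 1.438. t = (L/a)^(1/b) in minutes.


t = (L/a)^(1/b)
t = (168/1.249)^(1/1.438)
t = 134.507606^(1/1.438)

30.2240 min


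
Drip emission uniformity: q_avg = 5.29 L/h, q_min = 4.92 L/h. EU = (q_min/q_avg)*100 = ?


EU = (q_min/q_avg)*100 = (4.92/5.29)*100 = 93.0057%

93.0057 %


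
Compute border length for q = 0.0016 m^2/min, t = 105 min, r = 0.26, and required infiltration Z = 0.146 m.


L = q*t/((1+r)*Z)
L = 0.0016*105/((1+0.26)*0.146)
L = 0.168/0.18396

0.9132 m


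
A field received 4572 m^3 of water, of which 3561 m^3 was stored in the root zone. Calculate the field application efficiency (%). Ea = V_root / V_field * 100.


Ea = V_root / V_field * 100 = 3561 / 4572 * 100 = 77.8871%

77.8871 %


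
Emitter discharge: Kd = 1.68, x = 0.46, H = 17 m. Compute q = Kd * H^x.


q = Kd * H^x = 1.68 * 17^0.46 = 1.68 * 3.681345

6.1847 L/h


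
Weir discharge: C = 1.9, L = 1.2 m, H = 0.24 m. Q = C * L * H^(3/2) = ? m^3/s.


Q = C * L * H^(3/2) = 1.9 * 1.2 * 0.24^1.5 = 1.9 * 1.2 * 0.117576

0.2681 m^3/s


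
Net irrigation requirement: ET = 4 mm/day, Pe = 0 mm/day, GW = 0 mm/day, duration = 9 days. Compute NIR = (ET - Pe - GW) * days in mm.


Daily deficit = ET - Pe - GW = 4 - 0 - 0 = 4 mm/day
NIR = 4 * 9 = 36 mm

36.0000 mm


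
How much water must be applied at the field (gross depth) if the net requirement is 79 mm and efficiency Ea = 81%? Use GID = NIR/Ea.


Ea = 81% = 0.81
GID = NIR / Ea = 79 / 0.81 = 97.5309 mm

97.5309 mm


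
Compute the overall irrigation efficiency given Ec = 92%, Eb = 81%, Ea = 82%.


Ec = 0.92, Eb = 0.81, Ea = 0.82
E = 0.92 * 0.81 * 0.82 * 100 = 61.1064%

61.1064 %


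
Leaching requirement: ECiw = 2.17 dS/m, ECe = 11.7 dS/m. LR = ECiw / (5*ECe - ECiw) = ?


LR = ECiw / (5*ECe - ECiw)
LR = 2.17 / (5*11.7 - 2.17)
LR = 2.17 / 56.3300

0.0385


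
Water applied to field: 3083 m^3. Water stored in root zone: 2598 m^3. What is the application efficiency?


Ea = V_root / V_field * 100 = 2598 / 3083 * 100 = 84.2686%

84.2686 %


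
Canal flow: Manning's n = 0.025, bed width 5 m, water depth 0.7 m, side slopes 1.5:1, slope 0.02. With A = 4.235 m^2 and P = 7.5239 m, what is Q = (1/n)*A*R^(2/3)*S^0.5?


R = A/P = 4.235/7.5239 = 0.562873
Q = (1/0.025) * 4.235 * 0.562873^(2/3) * 0.02^0.5

16.3318 m^3/s


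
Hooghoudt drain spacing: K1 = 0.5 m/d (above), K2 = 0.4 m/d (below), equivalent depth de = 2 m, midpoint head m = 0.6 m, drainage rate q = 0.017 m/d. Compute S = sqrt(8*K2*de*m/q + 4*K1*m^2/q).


S^2 = 8*K2*de*m/q + 4*K1*m^2/q
S^2 = 8*0.4*2*0.6/0.017 + 4*0.5*0.6^2/0.017
S = sqrt(268.2353)

16.3779 m


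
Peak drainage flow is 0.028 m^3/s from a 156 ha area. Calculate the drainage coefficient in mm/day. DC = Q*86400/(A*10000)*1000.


DC = Q * 86400 / (A * 10000) * 1000
DC = 0.028 * 86400 / (156 * 10000) * 1000
DC = 2419200.0000 / 1560000

1.5508 mm/day


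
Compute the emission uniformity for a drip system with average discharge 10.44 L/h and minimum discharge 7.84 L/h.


EU = (q_min/q_avg)*100 = (7.84/10.44)*100 = 75.0958%

75.0958 %


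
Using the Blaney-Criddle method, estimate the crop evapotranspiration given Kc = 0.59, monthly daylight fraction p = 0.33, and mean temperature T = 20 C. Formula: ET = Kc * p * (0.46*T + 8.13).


ET = Kc * p * (0.46*T + 8.13)
ET = 0.59 * 0.33 * (0.46*20 + 8.13)
ET = 0.59 * 0.33 * 17.3300

3.3742 mm/day


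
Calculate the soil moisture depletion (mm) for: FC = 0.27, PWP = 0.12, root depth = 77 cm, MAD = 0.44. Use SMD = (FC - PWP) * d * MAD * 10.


SMD = (FC - PWP) * d * MAD * 10
SMD = (0.27 - 0.12) * 77 * 0.44 * 10
SMD = 0.1500 * 77 * 0.44 * 10

50.8200 mm


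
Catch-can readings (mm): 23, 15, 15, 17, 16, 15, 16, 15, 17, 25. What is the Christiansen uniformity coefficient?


mean = 17.400000 mm
MAD = 2.640000 mm
CU = (1 - 2.640000/17.400000)*100

84.8276 %


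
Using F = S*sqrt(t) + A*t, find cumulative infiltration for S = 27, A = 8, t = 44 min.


F = S*sqrt(t) + A*t
F = 27*sqrt(44) + 8*44
F = 27*6.633250 + 352

531.0978 mm


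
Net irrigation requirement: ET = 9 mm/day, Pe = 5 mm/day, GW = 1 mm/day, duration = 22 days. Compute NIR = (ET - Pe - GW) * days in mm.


Daily deficit = ET - Pe - GW = 9 - 5 - 1 = 3 mm/day
NIR = 3 * 22 = 66 mm

66.0000 mm


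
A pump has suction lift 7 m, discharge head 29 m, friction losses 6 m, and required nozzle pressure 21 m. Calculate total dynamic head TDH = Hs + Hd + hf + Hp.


TDH = Hs + Hd + hf + Hp = 7 + 29 + 6 + 21 = 63

63 m


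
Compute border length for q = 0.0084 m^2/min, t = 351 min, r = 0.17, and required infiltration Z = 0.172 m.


L = q*t/((1+r)*Z)
L = 0.0084*351/((1+0.17)*0.172)
L = 2.9484/0.20124

14.6512 m


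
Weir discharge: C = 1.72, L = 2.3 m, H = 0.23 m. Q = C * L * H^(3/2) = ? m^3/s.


Q = C * L * H^(3/2) = 1.72 * 2.3 * 0.23^1.5 = 1.72 * 2.3 * 0.110304

0.4364 m^3/s


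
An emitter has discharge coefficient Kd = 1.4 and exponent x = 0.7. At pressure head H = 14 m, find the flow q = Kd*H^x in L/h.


q = Kd * H^x = 1.4 * 14^0.7 = 1.4 * 6.342926

8.8801 L/h


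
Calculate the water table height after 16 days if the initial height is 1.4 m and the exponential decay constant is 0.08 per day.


m = m0 * exp(-k*t)
m = 1.4 * exp(-0.08 * 16)
m = 1.4 * exp(-1.2800)

0.3893 m


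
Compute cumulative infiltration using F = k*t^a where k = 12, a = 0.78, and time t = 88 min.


F = k * t^a = 12 * 88^0.78
F = 12 * 32.862189

394.3463 mm


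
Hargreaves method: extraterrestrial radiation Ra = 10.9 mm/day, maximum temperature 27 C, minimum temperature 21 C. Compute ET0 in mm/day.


Tmean = (Tmax + Tmin)/2 = (27 + 21)/2 = 24.0
ET0 = 0.0023 * 10.9 * (24.0 + 17.8) * sqrt(27 - 21)
ET0 = 0.0023 * 10.9 * 41.8 * 2.449490

2.5669 mm/day


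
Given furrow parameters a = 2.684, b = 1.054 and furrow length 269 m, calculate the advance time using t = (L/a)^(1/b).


t = (L/a)^(1/b)
t = (269/2.684)^(1/1.054)
t = 100.223547^(1/1.054)

79.1504 min


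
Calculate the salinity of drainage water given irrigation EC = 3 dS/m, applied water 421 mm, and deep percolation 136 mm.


EC_dw = EC_iw * D_iw / D_dw
EC_dw = 3 * 421 / 136
EC_dw = 1263 / 136

9.2868 dS/m


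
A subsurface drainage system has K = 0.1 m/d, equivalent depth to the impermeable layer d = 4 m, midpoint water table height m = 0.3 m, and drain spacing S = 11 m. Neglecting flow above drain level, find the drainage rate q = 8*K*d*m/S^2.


q = 8*K*d*m/S^2
q = 8*0.1*4*0.3/11^2
q = 0.9600 / 121

0.0079 m/d


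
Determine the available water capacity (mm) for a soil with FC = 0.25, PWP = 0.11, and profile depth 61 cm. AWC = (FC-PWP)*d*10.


AWC = (FC - PWP) * d * 10
AWC = (0.25 - 0.11) * 61 * 10
AWC = 0.1400 * 61 * 10

85.4000 mm


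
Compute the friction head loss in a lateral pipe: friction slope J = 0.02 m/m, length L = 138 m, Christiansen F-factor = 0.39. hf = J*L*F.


hf = J * L * F = 0.02 * 138 * 0.39 = 1.0764 m

1.0764 m


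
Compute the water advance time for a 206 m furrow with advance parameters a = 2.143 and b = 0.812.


t = (L/a)^(1/b)
t = (206/2.143)^(1/0.812)
t = 96.126925^(1/0.812)

276.6479 min


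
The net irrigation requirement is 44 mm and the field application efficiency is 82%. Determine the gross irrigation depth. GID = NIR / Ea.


Ea = 82% = 0.82
GID = NIR / Ea = 44 / 0.82 = 53.6585 mm

53.6585 mm


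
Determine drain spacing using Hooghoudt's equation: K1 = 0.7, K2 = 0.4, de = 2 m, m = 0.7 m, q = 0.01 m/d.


S^2 = 8*K2*de*m/q + 4*K1*m^2/q
S^2 = 8*0.4*2*0.7/0.01 + 4*0.7*0.7^2/0.01
S = sqrt(585.2000)

24.1909 m


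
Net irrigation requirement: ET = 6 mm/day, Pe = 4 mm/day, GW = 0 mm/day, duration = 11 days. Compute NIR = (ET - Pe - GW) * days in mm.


Daily deficit = ET - Pe - GW = 6 - 4 - 0 = 2 mm/day
NIR = 2 * 11 = 22 mm

22.0000 mm


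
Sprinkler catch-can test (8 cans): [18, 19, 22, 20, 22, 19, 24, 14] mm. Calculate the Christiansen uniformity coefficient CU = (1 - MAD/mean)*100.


mean = 19.750000 mm
MAD = 2.250000 mm
CU = (1 - 2.250000/19.750000)*100

88.6076 %


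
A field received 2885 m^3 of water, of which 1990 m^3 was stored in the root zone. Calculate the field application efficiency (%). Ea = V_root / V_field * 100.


Ea = V_root / V_field * 100 = 1990 / 2885 * 100 = 68.9775%

68.9775 %


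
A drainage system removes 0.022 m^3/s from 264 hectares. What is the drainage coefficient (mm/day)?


DC = Q * 86400 / (A * 10000) * 1000
DC = 0.022 * 86400 / (264 * 10000) * 1000
DC = 1900800.0000 / 2640000

0.7200 mm/day


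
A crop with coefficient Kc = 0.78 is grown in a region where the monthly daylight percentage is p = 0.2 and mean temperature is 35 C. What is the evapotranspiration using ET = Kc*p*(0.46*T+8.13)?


ET = Kc * p * (0.46*T + 8.13)
ET = 0.78 * 0.2 * (0.46*35 + 8.13)
ET = 0.78 * 0.2 * 24.2300

3.7799 mm/day


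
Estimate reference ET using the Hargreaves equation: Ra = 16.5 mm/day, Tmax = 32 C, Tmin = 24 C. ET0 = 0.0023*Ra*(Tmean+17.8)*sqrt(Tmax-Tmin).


Tmean = (Tmax + Tmin)/2 = (32 + 24)/2 = 28.0
ET0 = 0.0023 * 16.5 * (28.0 + 17.8) * sqrt(32 - 24)
ET0 = 0.0023 * 16.5 * 45.8 * 2.828427

4.9161 mm/day


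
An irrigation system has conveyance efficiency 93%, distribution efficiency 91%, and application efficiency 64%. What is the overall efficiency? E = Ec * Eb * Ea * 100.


Ec = 0.93, Eb = 0.91, Ea = 0.64
E = 0.93 * 0.91 * 0.64 * 100 = 54.1632%

54.1632 %


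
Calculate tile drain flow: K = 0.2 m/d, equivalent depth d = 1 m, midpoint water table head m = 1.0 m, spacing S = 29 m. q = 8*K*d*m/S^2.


q = 8*K*d*m/S^2
q = 8*0.2*1*1.0/29^2
q = 1.6000 / 841

0.0019 m/d


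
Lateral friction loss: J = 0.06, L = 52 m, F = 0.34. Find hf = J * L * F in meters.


hf = J * L * F = 0.06 * 52 * 0.34 = 1.0608 m

1.0608 m


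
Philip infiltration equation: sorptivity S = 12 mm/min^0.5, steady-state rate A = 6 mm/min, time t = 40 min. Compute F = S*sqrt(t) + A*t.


F = S*sqrt(t) + A*t
F = 12*sqrt(40) + 6*40
F = 12*6.324555 + 240

315.8947 mm


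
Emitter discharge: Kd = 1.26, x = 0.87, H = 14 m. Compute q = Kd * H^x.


q = Kd * H^x = 1.26 * 14^0.87 = 1.26 * 9.934166

12.5170 L/h
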